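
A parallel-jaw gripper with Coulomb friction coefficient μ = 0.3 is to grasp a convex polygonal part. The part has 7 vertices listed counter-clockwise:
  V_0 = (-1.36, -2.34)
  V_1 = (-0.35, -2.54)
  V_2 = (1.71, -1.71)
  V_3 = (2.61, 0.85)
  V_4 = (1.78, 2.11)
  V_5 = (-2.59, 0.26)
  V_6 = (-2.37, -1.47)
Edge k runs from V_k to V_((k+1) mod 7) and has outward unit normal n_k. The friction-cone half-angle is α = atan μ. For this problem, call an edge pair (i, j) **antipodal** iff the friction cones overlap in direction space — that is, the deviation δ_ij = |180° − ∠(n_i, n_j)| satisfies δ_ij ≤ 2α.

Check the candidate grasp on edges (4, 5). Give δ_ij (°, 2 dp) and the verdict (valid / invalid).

α = atan 0.3 = 16.70°;  2α = 33.40°
edge 4: e_4 = (-4.37, -1.85);  n_4 = (-0.3898, +0.9209)
edge 5: e_5 = (+0.22, -1.73);  n_5 = (-0.9920, -0.1262)
∠(n_4, n_5) = 74.30°
δ = |180° − 74.30°| = 105.70°
105.70° > 2α = 33.40°  →  invalid

δ = 105.70°, invalid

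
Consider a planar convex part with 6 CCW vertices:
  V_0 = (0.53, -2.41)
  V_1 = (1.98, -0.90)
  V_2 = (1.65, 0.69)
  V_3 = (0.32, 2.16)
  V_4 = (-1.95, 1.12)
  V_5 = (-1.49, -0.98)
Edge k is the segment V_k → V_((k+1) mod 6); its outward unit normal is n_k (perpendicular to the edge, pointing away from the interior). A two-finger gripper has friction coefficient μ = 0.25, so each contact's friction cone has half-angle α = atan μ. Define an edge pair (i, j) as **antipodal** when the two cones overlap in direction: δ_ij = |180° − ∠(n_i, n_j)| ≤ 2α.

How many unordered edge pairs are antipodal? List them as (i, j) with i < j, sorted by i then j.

count = 3; pairs: (0,3), (1,4), (2,5)

α = atan 0.25 = 14.04°;  2α = 28.07°
n_0 = (+0.7213, -0.6926)
n_1 = (+0.9791, +0.2032)
n_2 = (+0.7415, +0.6709)
n_3 = (-0.4165, +0.9091)
n_4 = (-0.9768, -0.2140)
n_5 = (-0.5778, -0.8162)
  (0,1): δ = 124.44°  ·
  (0,2): δ = 94.02°  ·
  (0,3): δ = 21.55°  ✓
  (0,4): δ = 56.19°  ·
  (0,5): δ = 98.54°  ·
  (1,2): δ = 149.59°  ·
  (1,3): δ = 77.11°  ·
  (1,4): δ = 0.63°  ✓
  (1,5): δ = 42.98°  ·
  (2,3): δ = 107.52°  ·
  (2,4): δ = 29.78°  ·
  (2,5): δ = 12.57°  ✓
  (3,4): δ = 102.26°  ·
  (3,5): δ = 59.91°  ·
  (4,5): δ = 137.65°  ·
antipodal pairs: 3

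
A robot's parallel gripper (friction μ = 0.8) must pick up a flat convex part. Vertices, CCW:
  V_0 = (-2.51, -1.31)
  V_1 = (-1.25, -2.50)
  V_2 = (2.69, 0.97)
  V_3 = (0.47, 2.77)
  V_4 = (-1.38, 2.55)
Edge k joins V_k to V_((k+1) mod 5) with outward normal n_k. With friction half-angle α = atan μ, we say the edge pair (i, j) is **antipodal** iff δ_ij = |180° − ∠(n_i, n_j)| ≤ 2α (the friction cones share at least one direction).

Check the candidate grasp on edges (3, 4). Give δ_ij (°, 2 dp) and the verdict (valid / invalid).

α = atan 0.8 = 38.66°;  2α = 77.32°
edge 3: e_3 = (-1.85, -0.22);  n_3 = (-0.1181, +0.9930)
edge 4: e_4 = (-1.13, -3.86);  n_4 = (-0.9597, +0.2810)
∠(n_3, n_4) = 66.90°
δ = |180° − 66.90°| = 113.10°
113.10° > 2α = 77.32°  →  invalid

δ = 113.10°, invalid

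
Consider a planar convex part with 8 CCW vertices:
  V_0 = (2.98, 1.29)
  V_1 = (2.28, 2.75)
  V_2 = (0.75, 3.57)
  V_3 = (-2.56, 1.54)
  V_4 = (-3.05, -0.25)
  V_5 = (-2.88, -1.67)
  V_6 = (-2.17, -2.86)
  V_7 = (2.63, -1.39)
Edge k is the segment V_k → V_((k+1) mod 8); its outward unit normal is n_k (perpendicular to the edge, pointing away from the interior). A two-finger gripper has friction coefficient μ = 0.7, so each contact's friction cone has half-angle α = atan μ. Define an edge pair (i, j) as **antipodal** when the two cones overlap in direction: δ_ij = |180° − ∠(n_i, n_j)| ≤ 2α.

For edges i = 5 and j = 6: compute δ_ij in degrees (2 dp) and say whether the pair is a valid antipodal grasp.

δ = 103.79°, invalid

α = atan 0.7 = 34.99°;  2α = 69.98°
edge 5: e_5 = (+0.71, -1.19);  n_5 = (-0.8588, -0.5124)
edge 6: e_6 = (+4.80, +1.47);  n_6 = (+0.2928, -0.9562)
∠(n_5, n_6) = 76.21°
δ = |180° − 76.21°| = 103.79°
103.79° > 2α = 69.98°  →  invalid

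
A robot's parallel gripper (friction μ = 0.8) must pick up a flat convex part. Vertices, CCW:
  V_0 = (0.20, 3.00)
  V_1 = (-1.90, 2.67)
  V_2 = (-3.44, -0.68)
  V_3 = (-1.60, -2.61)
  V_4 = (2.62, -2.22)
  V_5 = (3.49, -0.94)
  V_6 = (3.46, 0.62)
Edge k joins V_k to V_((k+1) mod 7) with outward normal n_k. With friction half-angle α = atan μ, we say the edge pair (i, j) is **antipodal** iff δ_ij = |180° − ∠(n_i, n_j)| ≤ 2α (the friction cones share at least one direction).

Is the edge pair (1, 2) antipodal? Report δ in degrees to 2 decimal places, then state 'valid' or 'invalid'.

α = atan 0.8 = 38.66°;  2α = 77.32°
edge 1: e_1 = (-1.54, -3.35);  n_1 = (-0.9086, +0.4177)
edge 2: e_2 = (+1.84, -1.93);  n_2 = (-0.7238, -0.6900)
∠(n_1, n_2) = 68.32°
δ = |180° − 68.32°| = 111.68°
111.68° > 2α = 77.32°  →  invalid

δ = 111.68°, invalid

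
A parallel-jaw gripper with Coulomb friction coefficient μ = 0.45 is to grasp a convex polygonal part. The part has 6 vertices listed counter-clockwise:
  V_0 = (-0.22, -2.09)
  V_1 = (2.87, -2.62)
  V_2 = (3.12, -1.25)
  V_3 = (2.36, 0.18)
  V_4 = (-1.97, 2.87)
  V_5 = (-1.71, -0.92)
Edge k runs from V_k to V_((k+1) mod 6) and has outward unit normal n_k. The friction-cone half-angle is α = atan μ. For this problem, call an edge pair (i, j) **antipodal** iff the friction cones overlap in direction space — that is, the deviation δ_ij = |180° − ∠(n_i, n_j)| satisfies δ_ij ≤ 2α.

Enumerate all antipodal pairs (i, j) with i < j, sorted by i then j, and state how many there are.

α = atan 0.45 = 24.23°;  2α = 48.46°
n_0 = (-0.1691, -0.9856)
n_1 = (+0.9838, -0.1795)
n_2 = (+0.8830, +0.4693)
n_3 = (+0.5277, +0.8494)
n_4 = (-0.9977, -0.0684)
n_5 = (-0.6176, -0.7865)
  (0,1): δ = 90.61°  ·
  (0,2): δ = 52.28°  ·
  (0,3): δ = 22.12°  ✓
  (0,4): δ = 103.66°  ·
  (0,5): δ = 151.59°  ·
  (1,2): δ = 141.67°  ·
  (1,3): δ = 111.51°  ·
  (1,4): δ = 14.27°  ✓
  (1,5): δ = 62.20°  ·
  (2,3): δ = 149.84°  ·
  (2,4): δ = 24.06°  ✓
  (2,5): δ = 23.87°  ✓
  (3,4): δ = 54.23°  ·
  (3,5): δ = 6.29°  ✓
  (4,5): δ = 132.06°  ·
antipodal pairs: 5

count = 5; pairs: (0,3), (1,4), (2,4), (2,5), (3,5)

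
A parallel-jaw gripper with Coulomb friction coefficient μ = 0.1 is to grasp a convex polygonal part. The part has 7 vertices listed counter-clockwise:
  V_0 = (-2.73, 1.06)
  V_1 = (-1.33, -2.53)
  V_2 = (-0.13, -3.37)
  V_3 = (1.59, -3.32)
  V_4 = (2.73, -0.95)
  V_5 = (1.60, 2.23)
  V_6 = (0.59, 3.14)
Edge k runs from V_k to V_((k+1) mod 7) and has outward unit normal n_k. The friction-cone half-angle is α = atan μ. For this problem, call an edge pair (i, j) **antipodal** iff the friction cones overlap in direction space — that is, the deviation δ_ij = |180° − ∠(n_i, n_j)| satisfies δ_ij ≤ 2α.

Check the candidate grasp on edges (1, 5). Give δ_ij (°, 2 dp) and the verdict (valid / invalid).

δ = 7.03°, valid

α = atan 0.1 = 5.71°;  2α = 11.42°
edge 1: e_1 = (+1.20, -0.84);  n_1 = (-0.5735, -0.8192)
edge 5: e_5 = (-1.01, +0.91);  n_5 = (+0.6694, +0.7429)
∠(n_1, n_5) = 172.97°
δ = |180° − 172.97°| = 7.03°
7.03° ≤ 2α = 11.42°  →  valid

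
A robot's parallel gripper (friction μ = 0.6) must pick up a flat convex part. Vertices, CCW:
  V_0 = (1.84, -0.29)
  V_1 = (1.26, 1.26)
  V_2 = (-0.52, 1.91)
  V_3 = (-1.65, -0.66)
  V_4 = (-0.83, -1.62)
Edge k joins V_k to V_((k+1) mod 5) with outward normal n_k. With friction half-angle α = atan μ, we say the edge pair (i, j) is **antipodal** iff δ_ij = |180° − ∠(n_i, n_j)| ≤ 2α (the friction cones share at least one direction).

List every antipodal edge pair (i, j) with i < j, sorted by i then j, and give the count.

count = 5; pairs: (0,2), (0,3), (1,3), (1,4), (2,4)

α = atan 0.6 = 30.96°;  2α = 61.93°
n_0 = (+0.9366, +0.3505)
n_1 = (+0.3430, +0.9393)
n_2 = (-0.9154, +0.4025)
n_3 = (-0.7604, -0.6495)
n_4 = (+0.4459, -0.8951)
  (0,1): δ = 130.58°  ·
  (0,2): δ = 44.25°  ✓
  (0,3): δ = 19.99°  ✓
  (0,4): δ = 95.96°  ·
  (1,2): δ = 93.67°  ·
  (1,3): δ = 29.44°  ✓
  (1,4): δ = 46.54°  ✓
  (2,3): δ = 115.76°  ·
  (2,4): δ = 39.79°  ✓
  (3,4): δ = 104.02°  ·
antipodal pairs: 5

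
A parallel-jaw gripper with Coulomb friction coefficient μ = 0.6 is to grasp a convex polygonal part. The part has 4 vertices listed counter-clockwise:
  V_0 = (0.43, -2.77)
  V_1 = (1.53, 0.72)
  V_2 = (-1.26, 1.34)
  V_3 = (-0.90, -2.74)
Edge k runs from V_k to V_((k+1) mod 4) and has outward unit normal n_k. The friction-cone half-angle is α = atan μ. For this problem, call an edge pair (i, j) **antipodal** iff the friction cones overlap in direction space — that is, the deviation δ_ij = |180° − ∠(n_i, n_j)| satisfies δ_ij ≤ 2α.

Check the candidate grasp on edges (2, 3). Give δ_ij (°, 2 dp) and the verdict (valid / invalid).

δ = 96.33°, invalid

α = atan 0.6 = 30.96°;  2α = 61.93°
edge 2: e_2 = (+0.36, -4.08);  n_2 = (-0.9961, -0.0879)
edge 3: e_3 = (+1.33, -0.03);  n_3 = (-0.0226, -0.9997)
∠(n_2, n_3) = 83.67°
δ = |180° − 83.67°| = 96.33°
96.33° > 2α = 61.93°  →  invalid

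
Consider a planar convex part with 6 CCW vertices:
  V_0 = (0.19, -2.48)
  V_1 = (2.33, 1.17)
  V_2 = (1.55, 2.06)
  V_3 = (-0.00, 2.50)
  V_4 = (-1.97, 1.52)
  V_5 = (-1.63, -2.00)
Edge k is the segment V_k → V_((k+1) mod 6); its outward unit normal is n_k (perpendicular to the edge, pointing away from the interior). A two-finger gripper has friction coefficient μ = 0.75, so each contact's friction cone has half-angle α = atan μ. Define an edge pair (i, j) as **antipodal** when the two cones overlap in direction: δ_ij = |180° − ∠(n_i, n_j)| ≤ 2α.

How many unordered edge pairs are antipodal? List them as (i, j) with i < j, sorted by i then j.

count = 7; pairs: (0,3), (0,4), (1,4), (1,5), (2,4), (2,5), (3,5)

α = atan 0.75 = 36.87°;  2α = 73.74°
n_0 = (+0.8627, -0.5058)
n_1 = (+0.7521, +0.6591)
n_2 = (+0.2731, +0.9620)
n_3 = (-0.4454, +0.8953)
n_4 = (-0.9954, -0.0961)
n_5 = (-0.2550, -0.9669)
  (0,1): δ = 108.39°  ·
  (0,2): δ = 75.46°  ·
  (0,3): δ = 33.17°  ✓
  (0,4): δ = 35.90°  ✓
  (0,5): δ = 105.61°  ·
  (1,2): δ = 147.08°  ·
  (1,3): δ = 104.78°  ·
  (1,4): δ = 35.71°  ✓
  (1,5): δ = 33.99°  ✓
  (2,3): δ = 137.70°  ·
  (2,4): δ = 68.64°  ✓
  (2,5): δ = 1.07°  ✓
  (3,4): δ = 110.93°  ·
  (3,5): δ = 41.22°  ✓
  (4,5): δ = 110.29°  ·
antipodal pairs: 7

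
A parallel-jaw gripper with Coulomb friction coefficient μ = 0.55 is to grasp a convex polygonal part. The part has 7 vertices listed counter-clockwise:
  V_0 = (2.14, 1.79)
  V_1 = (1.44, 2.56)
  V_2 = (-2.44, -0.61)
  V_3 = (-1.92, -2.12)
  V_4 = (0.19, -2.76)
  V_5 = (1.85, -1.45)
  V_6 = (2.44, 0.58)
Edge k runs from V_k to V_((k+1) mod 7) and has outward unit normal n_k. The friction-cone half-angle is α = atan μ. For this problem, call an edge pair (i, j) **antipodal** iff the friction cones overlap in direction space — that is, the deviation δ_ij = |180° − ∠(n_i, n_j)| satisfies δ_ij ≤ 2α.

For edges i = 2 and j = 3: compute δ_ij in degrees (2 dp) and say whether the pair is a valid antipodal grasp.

α = atan 0.55 = 28.81°;  2α = 57.62°
edge 2: e_2 = (+0.52, -1.51);  n_2 = (-0.9455, -0.3256)
edge 3: e_3 = (+2.11, -0.64);  n_3 = (-0.2903, -0.9569)
∠(n_2, n_3) = 54.12°
δ = |180° − 54.12°| = 125.88°
125.88° > 2α = 57.62°  →  invalid

δ = 125.88°, invalid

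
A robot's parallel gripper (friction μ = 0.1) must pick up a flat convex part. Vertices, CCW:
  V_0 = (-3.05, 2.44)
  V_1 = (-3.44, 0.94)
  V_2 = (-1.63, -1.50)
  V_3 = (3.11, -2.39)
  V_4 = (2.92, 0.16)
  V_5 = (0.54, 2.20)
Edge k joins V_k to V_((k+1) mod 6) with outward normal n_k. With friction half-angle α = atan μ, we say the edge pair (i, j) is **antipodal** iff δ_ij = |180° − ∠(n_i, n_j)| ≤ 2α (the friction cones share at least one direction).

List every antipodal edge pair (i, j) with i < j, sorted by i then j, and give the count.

α = atan 0.1 = 5.71°;  2α = 11.42°
n_0 = (-0.9678, +0.2516)
n_1 = (-0.8031, -0.5958)
n_2 = (-0.1845, -0.9828)
n_3 = (+0.9972, +0.0743)
n_4 = (+0.6508, +0.7593)
n_5 = (+0.0667, +0.9978)
  (0,1): δ = 128.86°  ·
  (0,2): δ = 86.06°  ·
  (0,3): δ = 18.84°  ·
  (0,4): δ = 63.97°  ·
  (0,5): δ = 100.75°  ·
  (1,2): δ = 137.20°  ·
  (1,3): δ = 32.31°  ·
  (1,4): δ = 12.83°  ·
  (1,5): δ = 49.61°  ·
  (2,3): δ = 75.10°  ·
  (2,4): δ = 29.97°  ·
  (2,5): δ = 6.81°  ✓
  (3,4): δ = 134.86°  ·
  (3,5): δ = 98.09°  ·
  (4,5): δ = 143.22°  ·
antipodal pairs: 1

count = 1; pairs: (2,5)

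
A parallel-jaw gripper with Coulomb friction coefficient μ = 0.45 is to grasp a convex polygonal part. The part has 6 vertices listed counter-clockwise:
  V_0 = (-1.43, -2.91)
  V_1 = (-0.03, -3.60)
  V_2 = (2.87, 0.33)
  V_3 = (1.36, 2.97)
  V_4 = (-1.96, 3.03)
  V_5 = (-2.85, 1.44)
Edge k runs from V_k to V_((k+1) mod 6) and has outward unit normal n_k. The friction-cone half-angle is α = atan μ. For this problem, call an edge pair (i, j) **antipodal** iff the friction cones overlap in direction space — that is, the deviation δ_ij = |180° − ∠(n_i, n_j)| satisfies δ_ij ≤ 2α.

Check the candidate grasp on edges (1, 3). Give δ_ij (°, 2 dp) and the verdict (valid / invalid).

α = atan 0.45 = 24.23°;  2α = 48.46°
edge 1: e_1 = (+2.90, +3.93);  n_1 = (+0.8046, -0.5938)
edge 3: e_3 = (-3.32, +0.06);  n_3 = (+0.0181, +0.9998)
∠(n_1, n_3) = 125.39°
δ = |180° − 125.39°| = 54.61°
54.61° > 2α = 48.46°  →  invalid

δ = 54.61°, invalid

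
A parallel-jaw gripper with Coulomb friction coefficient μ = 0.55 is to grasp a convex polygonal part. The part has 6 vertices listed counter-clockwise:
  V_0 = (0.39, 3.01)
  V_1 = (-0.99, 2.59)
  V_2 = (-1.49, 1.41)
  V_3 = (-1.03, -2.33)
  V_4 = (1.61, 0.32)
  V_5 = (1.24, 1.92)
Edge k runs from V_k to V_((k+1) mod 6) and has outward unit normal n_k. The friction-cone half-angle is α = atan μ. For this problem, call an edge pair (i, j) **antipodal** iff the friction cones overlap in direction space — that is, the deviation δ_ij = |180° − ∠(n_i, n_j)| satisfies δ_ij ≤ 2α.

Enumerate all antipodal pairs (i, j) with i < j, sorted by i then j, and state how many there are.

count = 6; pairs: (0,3), (1,3), (1,4), (2,3), (2,4), (2,5)

α = atan 0.55 = 28.81°;  2α = 57.62°
n_0 = (-0.2912, +0.9567)
n_1 = (-0.9208, +0.3901)
n_2 = (-0.9925, -0.1221)
n_3 = (+0.7084, -0.7058)
n_4 = (+0.9743, +0.2253)
n_5 = (+0.7886, +0.6149)
  (0,1): δ = 129.89°  ·
  (0,2): δ = 99.92°  ·
  (0,3): δ = 28.18°  ✓
  (0,4): δ = 86.09°  ·
  (0,5): δ = 111.02°  ·
  (1,2): δ = 150.02°  ·
  (1,3): δ = 21.93°  ✓
  (1,4): δ = 35.98°  ✓
  (1,5): δ = 60.91°  ·
  (2,3): δ = 51.90°  ✓
  (2,4): δ = 6.01°  ✓
  (2,5): δ = 30.94°  ✓
  (3,4): δ = 122.09°  ·
  (3,5): δ = 97.16°  ·
  (4,5): δ = 155.07°  ·
antipodal pairs: 6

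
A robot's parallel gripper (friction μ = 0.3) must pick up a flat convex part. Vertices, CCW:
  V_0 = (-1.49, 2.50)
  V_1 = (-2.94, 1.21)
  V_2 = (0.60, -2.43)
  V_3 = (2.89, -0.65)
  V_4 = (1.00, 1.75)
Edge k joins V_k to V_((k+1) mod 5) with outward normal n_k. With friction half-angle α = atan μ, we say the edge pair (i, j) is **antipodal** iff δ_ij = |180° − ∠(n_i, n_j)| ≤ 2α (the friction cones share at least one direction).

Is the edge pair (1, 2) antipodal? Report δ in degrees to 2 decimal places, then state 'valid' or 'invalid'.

α = atan 0.3 = 16.70°;  2α = 33.40°
edge 1: e_1 = (+3.54, -3.64);  n_1 = (-0.7169, -0.6972)
edge 2: e_2 = (+2.29, +1.78);  n_2 = (+0.6137, -0.7895)
∠(n_1, n_2) = 83.66°
δ = |180° − 83.66°| = 96.34°
96.34° > 2α = 33.40°  →  invalid

δ = 96.34°, invalid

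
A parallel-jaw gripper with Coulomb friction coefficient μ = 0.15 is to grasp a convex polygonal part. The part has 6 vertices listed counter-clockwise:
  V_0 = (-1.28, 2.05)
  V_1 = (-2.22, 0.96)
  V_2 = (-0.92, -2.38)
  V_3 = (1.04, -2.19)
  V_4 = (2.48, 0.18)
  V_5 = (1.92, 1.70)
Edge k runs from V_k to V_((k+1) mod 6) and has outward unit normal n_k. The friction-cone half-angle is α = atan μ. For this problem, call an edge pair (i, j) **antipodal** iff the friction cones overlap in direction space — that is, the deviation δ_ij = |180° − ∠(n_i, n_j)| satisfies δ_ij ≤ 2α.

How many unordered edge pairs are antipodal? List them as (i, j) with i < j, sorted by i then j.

count = 3; pairs: (0,3), (1,4), (2,5)

α = atan 0.15 = 8.53°;  2α = 17.06°
n_0 = (-0.7573, +0.6531)
n_1 = (-0.9319, -0.3627)
n_2 = (+0.0965, -0.9953)
n_3 = (+0.8546, -0.5193)
n_4 = (+0.9383, +0.3457)
n_5 = (+0.1087, +0.9941)
  (0,1): δ = 117.96°  ·
  (0,2): δ = 43.69°  ·
  (0,3): δ = 9.49°  ✓
  (0,4): δ = 61.00°  ·
  (0,5): δ = 124.53°  ·
  (1,2): δ = 105.73°  ·
  (1,3): δ = 52.55°  ·
  (1,4): δ = 1.04°  ✓
  (1,5): δ = 62.49°  ·
  (2,3): δ = 126.82°  ·
  (2,4): δ = 75.31°  ·
  (2,5): δ = 11.78°  ✓
  (3,4): δ = 128.49°  ·
  (3,5): δ = 64.96°  ·
  (4,5): δ = 116.47°  ·
antipodal pairs: 3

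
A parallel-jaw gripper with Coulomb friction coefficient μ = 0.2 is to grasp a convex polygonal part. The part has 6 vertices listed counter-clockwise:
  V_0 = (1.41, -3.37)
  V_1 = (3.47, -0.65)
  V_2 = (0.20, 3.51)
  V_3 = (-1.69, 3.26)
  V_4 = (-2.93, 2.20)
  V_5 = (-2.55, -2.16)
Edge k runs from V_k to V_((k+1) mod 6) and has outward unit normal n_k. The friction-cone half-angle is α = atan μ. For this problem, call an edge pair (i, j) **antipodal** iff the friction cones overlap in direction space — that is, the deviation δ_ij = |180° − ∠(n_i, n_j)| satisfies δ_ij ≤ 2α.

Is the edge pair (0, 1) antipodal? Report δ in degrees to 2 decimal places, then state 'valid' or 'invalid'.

α = atan 0.2 = 11.31°;  2α = 22.62°
edge 0: e_0 = (+2.06, +2.72);  n_0 = (+0.7972, -0.6037)
edge 1: e_1 = (-3.27, +4.16);  n_1 = (+0.7862, +0.6180)
∠(n_0, n_1) = 75.31°
δ = |180° − 75.31°| = 104.69°
104.69° > 2α = 22.62°  →  invalid

δ = 104.69°, invalid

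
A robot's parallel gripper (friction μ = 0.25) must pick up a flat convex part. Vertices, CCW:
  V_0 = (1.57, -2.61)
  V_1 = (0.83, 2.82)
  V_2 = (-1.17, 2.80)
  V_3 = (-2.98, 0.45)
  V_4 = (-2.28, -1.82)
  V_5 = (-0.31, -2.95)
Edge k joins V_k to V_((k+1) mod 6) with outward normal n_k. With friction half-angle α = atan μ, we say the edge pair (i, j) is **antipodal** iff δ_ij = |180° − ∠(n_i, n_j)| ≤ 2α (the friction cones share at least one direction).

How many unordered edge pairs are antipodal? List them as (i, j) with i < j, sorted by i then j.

α = atan 0.25 = 14.04°;  2α = 28.07°
n_0 = (+0.9908, +0.1350)
n_1 = (-0.0100, +1.0000)
n_2 = (-0.7922, +0.6102)
n_3 = (-0.9556, -0.2947)
n_4 = (-0.4976, -0.8674)
n_5 = (+0.1780, -0.9840)
  (0,1): δ = 97.19°  ·
  (0,2): δ = 45.36°  ·
  (0,3): δ = 9.38°  ✓
  (0,4): δ = 52.40°  ·
  (0,5): δ = 92.49°  ·
  (1,2): δ = 128.18°  ·
  (1,3): δ = 73.43°  ·
  (1,4): δ = 30.41°  ·
  (1,5): δ = 9.68°  ✓
  (2,3): δ = 125.26°  ·
  (2,4): δ = 82.23°  ·
  (2,5): δ = 42.14°  ·
  (3,4): δ = 136.98°  ·
  (3,5): δ = 96.89°  ·
  (4,5): δ = 139.91°  ·
antipodal pairs: 2

count = 2; pairs: (0,3), (1,5)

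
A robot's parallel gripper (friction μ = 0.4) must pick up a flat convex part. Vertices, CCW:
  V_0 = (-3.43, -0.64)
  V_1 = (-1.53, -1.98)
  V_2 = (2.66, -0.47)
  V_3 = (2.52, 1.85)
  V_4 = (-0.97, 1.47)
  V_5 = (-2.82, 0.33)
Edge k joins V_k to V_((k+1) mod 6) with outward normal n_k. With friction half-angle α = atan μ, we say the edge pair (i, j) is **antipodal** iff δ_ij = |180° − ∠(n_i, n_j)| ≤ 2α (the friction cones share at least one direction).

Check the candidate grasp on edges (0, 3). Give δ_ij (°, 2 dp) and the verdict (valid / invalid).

δ = 41.41°, valid

α = atan 0.4 = 21.80°;  2α = 43.60°
edge 0: e_0 = (+1.90, -1.34);  n_0 = (-0.5763, -0.8172)
edge 3: e_3 = (-3.49, -0.38);  n_3 = (-0.1082, +0.9941)
∠(n_0, n_3) = 138.59°
δ = |180° − 138.59°| = 41.41°
41.41° ≤ 2α = 43.60°  →  valid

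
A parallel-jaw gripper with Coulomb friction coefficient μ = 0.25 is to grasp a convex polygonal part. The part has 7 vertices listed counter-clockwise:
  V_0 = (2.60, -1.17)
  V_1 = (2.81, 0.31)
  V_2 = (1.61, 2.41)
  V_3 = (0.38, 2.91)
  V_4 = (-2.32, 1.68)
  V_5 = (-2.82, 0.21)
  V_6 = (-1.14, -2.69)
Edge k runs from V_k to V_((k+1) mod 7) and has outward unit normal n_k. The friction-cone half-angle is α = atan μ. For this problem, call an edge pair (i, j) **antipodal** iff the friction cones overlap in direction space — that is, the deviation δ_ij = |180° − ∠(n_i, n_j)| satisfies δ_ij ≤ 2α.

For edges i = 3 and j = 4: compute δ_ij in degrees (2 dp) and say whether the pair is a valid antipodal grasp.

δ = 133.28°, invalid

α = atan 0.25 = 14.04°;  2α = 28.07°
edge 3: e_3 = (-2.70, -1.23);  n_3 = (-0.4146, +0.9100)
edge 4: e_4 = (-0.50, -1.47);  n_4 = (-0.9467, +0.3220)
∠(n_3, n_4) = 46.72°
δ = |180° − 46.72°| = 133.28°
133.28° > 2α = 28.07°  →  invalid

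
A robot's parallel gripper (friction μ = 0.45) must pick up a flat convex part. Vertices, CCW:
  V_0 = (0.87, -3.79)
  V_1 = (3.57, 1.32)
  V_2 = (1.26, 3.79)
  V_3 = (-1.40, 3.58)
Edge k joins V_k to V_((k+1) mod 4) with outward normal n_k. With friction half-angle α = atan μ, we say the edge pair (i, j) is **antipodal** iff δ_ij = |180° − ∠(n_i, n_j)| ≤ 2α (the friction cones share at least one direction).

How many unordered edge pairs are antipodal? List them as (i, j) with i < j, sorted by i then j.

α = atan 0.45 = 24.23°;  2α = 48.46°
n_0 = (+0.8842, -0.4672)
n_1 = (+0.7304, +0.6831)
n_2 = (-0.0787, +0.9969)
n_3 = (-0.9557, -0.2944)
  (0,1): δ = 109.07°  ·
  (0,2): δ = 57.64°  ·
  (0,3): δ = 44.97°  ✓
  (1,2): δ = 128.57°  ·
  (1,3): δ = 25.96°  ✓
  (2,3): δ = 77.39°  ·
antipodal pairs: 2

count = 2; pairs: (0,3), (1,3)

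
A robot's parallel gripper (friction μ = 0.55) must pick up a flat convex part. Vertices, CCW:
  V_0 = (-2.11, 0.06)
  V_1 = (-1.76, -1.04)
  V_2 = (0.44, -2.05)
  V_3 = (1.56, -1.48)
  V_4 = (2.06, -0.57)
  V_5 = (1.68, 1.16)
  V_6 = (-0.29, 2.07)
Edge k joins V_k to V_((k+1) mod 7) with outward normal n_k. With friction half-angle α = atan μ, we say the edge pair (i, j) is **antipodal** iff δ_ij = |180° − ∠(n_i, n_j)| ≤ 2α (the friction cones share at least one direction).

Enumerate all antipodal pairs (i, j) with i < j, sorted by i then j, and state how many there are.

α = atan 0.55 = 28.81°;  2α = 57.62°
n_0 = (-0.9529, -0.3032)
n_1 = (-0.4172, -0.9088)
n_2 = (+0.4536, -0.8912)
n_3 = (+0.8764, -0.4815)
n_4 = (+0.9767, +0.2145)
n_5 = (+0.4194, +0.9078)
n_6 = (-0.7413, +0.6712)
  (0,1): δ = 132.31°  ·
  (0,2): δ = 80.68°  ·
  (0,3): δ = 46.44°  ✓
  (0,4): δ = 5.26°  ✓
  (0,5): δ = 47.56°  ✓
  (0,6): δ = 120.19°  ·
  (1,2): δ = 128.37°  ·
  (1,3): δ = 94.13°  ·
  (1,4): δ = 52.95°  ✓
  (1,5): δ = 0.13°  ✓
  (1,6): δ = 72.50°  ·
  (2,3): δ = 145.76°  ·
  (2,4): δ = 104.58°  ·
  (2,5): δ = 51.77°  ✓
  (2,6): δ = 20.87°  ✓
  (3,4): δ = 138.82°  ·
  (3,5): δ = 86.01°  ·
  (3,6): δ = 13.37°  ✓
  (4,5): δ = 127.18°  ·
  (4,6): δ = 54.55°  ✓
  (5,6): δ = 107.37°  ·
antipodal pairs: 9

count = 9; pairs: (0,3), (0,4), (0,5), (1,4), (1,5), (2,5), (2,6), (3,6), (4,6)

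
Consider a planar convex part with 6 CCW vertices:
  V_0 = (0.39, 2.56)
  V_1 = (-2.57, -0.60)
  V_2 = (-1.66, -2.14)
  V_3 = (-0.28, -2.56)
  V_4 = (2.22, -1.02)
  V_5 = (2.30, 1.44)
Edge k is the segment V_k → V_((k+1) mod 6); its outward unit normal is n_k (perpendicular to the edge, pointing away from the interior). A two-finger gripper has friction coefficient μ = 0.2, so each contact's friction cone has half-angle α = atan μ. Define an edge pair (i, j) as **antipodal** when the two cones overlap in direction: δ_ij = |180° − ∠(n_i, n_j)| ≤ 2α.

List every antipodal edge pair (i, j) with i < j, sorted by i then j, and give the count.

α = atan 0.2 = 11.31°;  2α = 22.62°
n_0 = (-0.7298, +0.6836)
n_1 = (-0.8609, -0.5087)
n_2 = (-0.2912, -0.9567)
n_3 = (+0.5245, -0.8514)
n_4 = (+0.9995, -0.0325)
n_5 = (+0.5058, +0.8626)
  (0,1): δ = 106.29°  ·
  (0,2): δ = 63.80°  ·
  (0,3): δ = 15.24°  ✓
  (0,4): δ = 41.27°  ·
  (0,5): δ = 102.74°  ·
  (1,2): δ = 137.51°  ·
  (1,3): δ = 88.95°  ·
  (1,4): δ = 32.44°  ·
  (1,5): δ = 29.03°  ·
  (2,3): δ = 131.44°  ·
  (2,4): δ = 74.94°  ·
  (2,5): δ = 13.46°  ✓
  (3,4): δ = 123.50°  ·
  (3,5): δ = 62.02°  ·
  (4,5): δ = 118.52°  ·
antipodal pairs: 2

count = 2; pairs: (0,3), (2,5)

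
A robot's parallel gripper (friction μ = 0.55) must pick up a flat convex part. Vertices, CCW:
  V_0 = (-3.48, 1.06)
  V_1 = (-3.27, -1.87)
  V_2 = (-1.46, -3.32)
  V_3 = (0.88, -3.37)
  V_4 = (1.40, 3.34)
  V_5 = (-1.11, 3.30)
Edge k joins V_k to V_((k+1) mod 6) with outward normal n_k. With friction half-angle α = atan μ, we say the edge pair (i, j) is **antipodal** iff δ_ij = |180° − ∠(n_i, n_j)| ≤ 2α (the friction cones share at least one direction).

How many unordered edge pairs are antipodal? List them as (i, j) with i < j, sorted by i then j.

α = atan 0.55 = 28.81°;  2α = 57.62°
n_0 = (-0.9974, -0.0715)
n_1 = (-0.6252, -0.7804)
n_2 = (-0.0214, -0.9998)
n_3 = (+0.9970, -0.0773)
n_4 = (-0.0159, +0.9999)
n_5 = (-0.6869, +0.7268)
  (0,1): δ = 132.80°  ·
  (0,2): δ = 95.32°  ·
  (0,3): δ = 8.53°  ✓
  (0,4): δ = 86.81°  ·
  (0,5): δ = 129.29°  ·
  (1,2): δ = 142.53°  ·
  (1,3): δ = 55.73°  ✓
  (1,4): δ = 39.61°  ✓
  (1,5): δ = 82.08°  ·
  (2,3): δ = 93.21°  ·
  (2,4): δ = 2.14°  ✓
  (2,5): δ = 44.61°  ✓
  (3,4): δ = 84.66°  ·
  (3,5): δ = 42.18°  ✓
  (4,5): δ = 137.53°  ·
antipodal pairs: 6

count = 6; pairs: (0,3), (1,3), (1,4), (2,4), (2,5), (3,5)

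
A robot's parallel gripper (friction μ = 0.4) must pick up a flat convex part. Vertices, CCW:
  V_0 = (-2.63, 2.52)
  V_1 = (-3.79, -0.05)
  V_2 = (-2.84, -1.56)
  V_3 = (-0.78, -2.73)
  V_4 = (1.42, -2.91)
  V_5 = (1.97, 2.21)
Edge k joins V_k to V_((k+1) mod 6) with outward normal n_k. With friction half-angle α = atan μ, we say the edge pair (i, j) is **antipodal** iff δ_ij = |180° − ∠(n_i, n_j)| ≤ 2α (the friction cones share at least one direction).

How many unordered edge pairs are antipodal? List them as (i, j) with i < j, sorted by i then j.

α = atan 0.4 = 21.80°;  2α = 43.60°
n_0 = (-0.9115, +0.4114)
n_1 = (-0.8464, -0.5325)
n_2 = (-0.4939, -0.8695)
n_3 = (-0.0815, -0.9967)
n_4 = (+0.9943, -0.1068)
n_5 = (+0.0672, +0.9977)
  (0,1): δ = 123.53°  ·
  (0,2): δ = 95.30°  ·
  (0,3): δ = 70.38°  ·
  (0,4): δ = 18.16°  ✓
  (0,5): δ = 110.44°  ·
  (1,2): δ = 151.77°  ·
  (1,3): δ = 126.85°  ·
  (1,4): δ = 38.31°  ✓
  (1,5): δ = 53.97°  ·
  (2,3): δ = 155.08°  ·
  (2,4): δ = 66.54°  ·
  (2,5): δ = 25.74°  ✓
  (3,4): δ = 91.45°  ·
  (3,5): δ = 0.82°  ✓
  (4,5): δ = 87.72°  ·
antipodal pairs: 4

count = 4; pairs: (0,4), (1,4), (2,5), (3,5)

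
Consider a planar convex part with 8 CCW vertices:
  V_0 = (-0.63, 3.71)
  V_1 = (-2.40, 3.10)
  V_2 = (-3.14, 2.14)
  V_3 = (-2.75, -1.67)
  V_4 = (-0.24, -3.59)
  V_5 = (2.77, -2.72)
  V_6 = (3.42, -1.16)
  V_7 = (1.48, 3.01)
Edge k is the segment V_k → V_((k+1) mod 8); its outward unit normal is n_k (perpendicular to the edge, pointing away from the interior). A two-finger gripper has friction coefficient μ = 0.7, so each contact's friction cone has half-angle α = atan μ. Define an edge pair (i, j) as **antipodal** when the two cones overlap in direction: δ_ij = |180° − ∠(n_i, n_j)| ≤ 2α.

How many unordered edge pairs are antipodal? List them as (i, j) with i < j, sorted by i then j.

α = atan 0.7 = 34.99°;  2α = 69.98°
n_0 = (-0.3258, +0.9454)
n_1 = (-0.7920, +0.6105)
n_2 = (-0.9948, -0.1018)
n_3 = (-0.6076, -0.7943)
n_4 = (+0.2777, -0.9607)
n_5 = (+0.9231, -0.3846)
n_6 = (+0.9067, +0.4218)
n_7 = (+0.3149, +0.9491)
  (0,1): δ = 146.64°  ·
  (0,2): δ = 103.17°  ·
  (0,3): δ = 56.43°  ✓
  (0,4): δ = 2.89°  ✓
  (0,5): δ = 48.36°  ✓
  (0,6): δ = 95.93°  ·
  (0,7): δ = 142.63°  ·
  (1,2): δ = 136.53°  ·
  (1,3): δ = 89.79°  ·
  (1,4): δ = 36.25°  ✓
  (1,5): δ = 15.01°  ✓
  (1,6): δ = 62.58°  ✓
  (1,7): δ = 109.27°  ·
  (2,3): δ = 133.26°  ·
  (2,4): δ = 79.72°  ·
  (2,5): δ = 28.46°  ✓
  (2,6): δ = 19.10°  ✓
  (2,7): δ = 65.80°  ✓
  (3,4): δ = 126.46°  ·
  (3,5): δ = 75.21°  ·
  (3,6): δ = 27.64°  ✓
  (3,7): δ = 19.06°  ✓
  (4,5): δ = 128.74°  ·
  (4,6): δ = 81.17°  ·
  (4,7): δ = 34.47°  ✓
  (5,6): δ = 132.43°  ·
  (5,7): δ = 85.73°  ·
  (6,7): δ = 133.30°  ·
antipodal pairs: 12

count = 12; pairs: (0,3), (0,4), (0,5), (1,4), (1,5), (1,6), (2,5), (2,6), (2,7), (3,6), (3,7), (4,7)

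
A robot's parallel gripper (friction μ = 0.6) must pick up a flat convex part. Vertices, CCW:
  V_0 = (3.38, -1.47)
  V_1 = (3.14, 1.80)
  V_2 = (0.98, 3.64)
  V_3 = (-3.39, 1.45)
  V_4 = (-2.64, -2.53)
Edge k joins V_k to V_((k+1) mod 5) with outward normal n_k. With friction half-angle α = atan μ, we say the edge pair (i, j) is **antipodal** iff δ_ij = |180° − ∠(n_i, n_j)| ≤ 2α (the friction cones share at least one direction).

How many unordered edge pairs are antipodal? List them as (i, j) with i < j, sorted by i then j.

α = atan 0.6 = 30.96°;  2α = 61.93°
n_0 = (+0.9973, +0.0732)
n_1 = (+0.6485, +0.7612)
n_2 = (-0.4480, +0.8940)
n_3 = (-0.9827, -0.1852)
n_4 = (+0.1734, -0.9848)
  (0,1): δ = 134.62°  ·
  (0,2): δ = 67.58°  ·
  (0,3): δ = 6.47°  ✓
  (0,4): δ = 95.79°  ·
  (1,2): δ = 112.96°  ·
  (1,3): δ = 38.90°  ✓
  (1,4): δ = 50.41°  ✓
  (2,3): δ = 105.95°  ·
  (2,4): δ = 16.63°  ✓
  (3,4): δ = 90.69°  ·
antipodal pairs: 4

count = 4; pairs: (0,3), (1,3), (1,4), (2,4)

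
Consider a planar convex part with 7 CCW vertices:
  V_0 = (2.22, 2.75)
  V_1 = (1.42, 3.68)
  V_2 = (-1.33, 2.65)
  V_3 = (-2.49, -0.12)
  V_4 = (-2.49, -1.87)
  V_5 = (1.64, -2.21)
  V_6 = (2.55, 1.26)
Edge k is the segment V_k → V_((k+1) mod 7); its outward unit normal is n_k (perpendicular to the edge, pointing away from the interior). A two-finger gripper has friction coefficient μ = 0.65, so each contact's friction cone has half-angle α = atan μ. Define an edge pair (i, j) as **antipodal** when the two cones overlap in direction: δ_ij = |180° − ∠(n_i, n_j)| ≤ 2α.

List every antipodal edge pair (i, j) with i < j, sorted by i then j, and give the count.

count = 9; pairs: (0,2), (0,3), (0,4), (1,4), (1,5), (2,5), (2,6), (3,5), (3,6)

α = atan 0.65 = 33.02°;  2α = 66.05°
n_0 = (+0.7581, +0.6521)
n_1 = (-0.3508, +0.9365)
n_2 = (-0.9224, +0.3863)
n_3 = (-1.0000, -0.0000)
n_4 = (-0.0820, -0.9966)
n_5 = (+0.9673, -0.2537)
n_6 = (+0.9763, +0.2162)
  (0,1): δ = 110.17°  ·
  (0,2): δ = 63.43°  ✓
  (0,3): δ = 40.70°  ✓
  (0,4): δ = 44.59°  ✓
  (0,5): δ = 124.60°  ·
  (0,6): δ = 151.79°  ·
  (1,2): δ = 133.26°  ·
  (1,3): δ = 110.53°  ·
  (1,4): δ = 25.24°  ✓
  (1,5): δ = 54.77°  ✓
  (1,6): δ = 81.95°  ·
  (2,3): δ = 157.28°  ·
  (2,4): δ = 71.98°  ·
  (2,5): δ = 8.03°  ✓
  (2,6): δ = 35.21°  ✓
  (3,4): δ = 94.71°  ·
  (3,5): δ = 14.69°  ✓
  (3,6): δ = 12.49°  ✓
  (4,5): δ = 99.99°  ·
  (4,6): δ = 72.81°  ·
  (5,6): δ = 152.82°  ·
antipodal pairs: 9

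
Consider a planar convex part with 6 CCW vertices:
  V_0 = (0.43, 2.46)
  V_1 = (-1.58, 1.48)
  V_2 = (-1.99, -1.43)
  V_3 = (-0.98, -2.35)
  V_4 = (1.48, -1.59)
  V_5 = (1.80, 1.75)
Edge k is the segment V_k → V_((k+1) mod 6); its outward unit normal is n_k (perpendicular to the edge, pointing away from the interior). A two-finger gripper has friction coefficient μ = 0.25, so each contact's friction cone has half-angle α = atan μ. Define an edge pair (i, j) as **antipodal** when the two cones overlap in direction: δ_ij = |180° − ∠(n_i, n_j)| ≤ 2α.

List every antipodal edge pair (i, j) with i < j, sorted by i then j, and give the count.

α = atan 0.25 = 14.04°;  2α = 28.07°
n_0 = (-0.4382, +0.8989)
n_1 = (-0.9902, +0.1395)
n_2 = (-0.6734, -0.7393)
n_3 = (+0.2952, -0.9554)
n_4 = (+0.9954, -0.0954)
n_5 = (+0.4601, +0.8879)
  (0,1): δ = 124.01°  ·
  (0,2): δ = 68.32°  ·
  (0,3): δ = 8.82°  ✓
  (0,4): δ = 58.54°  ·
  (0,5): δ = 126.61°  ·
  (1,2): δ = 124.31°  ·
  (1,3): δ = 64.81°  ·
  (1,4): δ = 2.55°  ✓
  (1,5): δ = 70.62°  ·
  (2,3): δ = 120.50°  ·
  (2,4): δ = 53.14°  ·
  (2,5): δ = 14.93°  ✓
  (3,4): δ = 112.64°  ·
  (3,5): δ = 44.56°  ·
  (4,5): δ = 111.92°  ·
antipodal pairs: 3

count = 3; pairs: (0,3), (1,4), (2,5)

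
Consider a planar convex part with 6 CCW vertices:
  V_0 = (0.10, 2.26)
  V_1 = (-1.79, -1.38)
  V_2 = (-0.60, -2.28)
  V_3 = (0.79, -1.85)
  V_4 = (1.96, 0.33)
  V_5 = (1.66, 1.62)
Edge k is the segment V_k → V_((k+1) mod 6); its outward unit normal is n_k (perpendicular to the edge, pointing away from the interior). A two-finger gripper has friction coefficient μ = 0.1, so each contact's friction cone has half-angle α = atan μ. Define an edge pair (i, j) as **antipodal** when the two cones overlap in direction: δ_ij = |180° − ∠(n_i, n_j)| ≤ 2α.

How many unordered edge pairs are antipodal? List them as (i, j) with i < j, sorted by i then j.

count = 1; pairs: (0,3)

α = atan 0.1 = 5.71°;  2α = 11.42°
n_0 = (-0.8875, +0.4608)
n_1 = (-0.6032, -0.7976)
n_2 = (+0.2955, -0.9553)
n_3 = (+0.8811, -0.4729)
n_4 = (+0.9740, +0.2265)
n_5 = (+0.3796, +0.9252)
  (0,1): δ = 99.66°  ·
  (0,2): δ = 45.37°  ·
  (0,3): δ = 0.78°  ✓
  (0,4): δ = 40.53°  ·
  (0,5): δ = 95.13°  ·
  (1,2): δ = 125.71°  ·
  (1,3): δ = 81.12°  ·
  (1,4): δ = 39.81°  ·
  (1,5): δ = 14.79°  ·
  (2,3): δ = 135.41°  ·
  (2,4): δ = 94.10°  ·
  (2,5): δ = 39.50°  ·
  (3,4): δ = 138.69°  ·
  (3,5): δ = 84.08°  ·
  (4,5): δ = 125.40°  ·
antipodal pairs: 1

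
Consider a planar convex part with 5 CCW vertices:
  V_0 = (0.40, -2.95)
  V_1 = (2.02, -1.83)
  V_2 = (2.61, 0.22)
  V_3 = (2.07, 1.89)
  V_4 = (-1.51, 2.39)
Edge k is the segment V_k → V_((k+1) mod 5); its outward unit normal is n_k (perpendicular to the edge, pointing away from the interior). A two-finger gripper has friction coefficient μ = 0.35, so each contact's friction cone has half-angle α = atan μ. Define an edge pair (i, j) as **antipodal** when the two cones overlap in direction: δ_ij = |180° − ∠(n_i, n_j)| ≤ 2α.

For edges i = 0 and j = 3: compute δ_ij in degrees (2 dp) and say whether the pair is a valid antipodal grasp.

δ = 42.61°, invalid

α = atan 0.35 = 19.29°;  2α = 38.58°
edge 0: e_0 = (+1.62, +1.12);  n_0 = (+0.5687, -0.8226)
edge 3: e_3 = (-3.58, +0.50);  n_3 = (+0.1383, +0.9904)
∠(n_0, n_3) = 137.39°
δ = |180° − 137.39°| = 42.61°
42.61° > 2α = 38.58°  →  invalid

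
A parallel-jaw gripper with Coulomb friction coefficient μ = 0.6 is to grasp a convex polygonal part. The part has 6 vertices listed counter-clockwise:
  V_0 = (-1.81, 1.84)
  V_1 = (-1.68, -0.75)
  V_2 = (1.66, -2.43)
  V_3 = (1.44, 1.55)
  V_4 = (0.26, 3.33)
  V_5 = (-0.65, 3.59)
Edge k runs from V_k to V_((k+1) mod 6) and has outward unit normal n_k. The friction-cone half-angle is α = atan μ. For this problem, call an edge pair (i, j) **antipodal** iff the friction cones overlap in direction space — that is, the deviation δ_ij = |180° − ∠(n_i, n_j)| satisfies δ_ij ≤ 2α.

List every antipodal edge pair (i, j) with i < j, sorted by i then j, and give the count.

α = atan 0.6 = 30.96°;  2α = 61.93°
n_0 = (-0.9987, -0.0501)
n_1 = (-0.4494, -0.8934)
n_2 = (+0.9985, +0.0552)
n_3 = (+0.8335, +0.5525)
n_4 = (+0.2747, +0.9615)
n_5 = (-0.8335, +0.5525)
  (0,1): δ = 119.58°  ·
  (0,2): δ = 0.29°  ✓
  (0,3): δ = 30.67°  ✓
  (0,4): δ = 71.18°  ·
  (0,5): δ = 143.59°  ·
  (1,2): δ = 60.13°  ✓
  (1,3): δ = 29.76°  ✓
  (1,4): δ = 10.76°  ✓
  (1,5): δ = 83.16°  ·
  (2,3): δ = 149.62°  ·
  (2,4): δ = 109.11°  ·
  (2,5): δ = 36.70°  ✓
  (3,4): δ = 139.49°  ·
  (3,5): δ = 67.08°  ·
  (4,5): δ = 107.59°  ·
antipodal pairs: 6

count = 6; pairs: (0,2), (0,3), (1,2), (1,3), (1,4), (2,5)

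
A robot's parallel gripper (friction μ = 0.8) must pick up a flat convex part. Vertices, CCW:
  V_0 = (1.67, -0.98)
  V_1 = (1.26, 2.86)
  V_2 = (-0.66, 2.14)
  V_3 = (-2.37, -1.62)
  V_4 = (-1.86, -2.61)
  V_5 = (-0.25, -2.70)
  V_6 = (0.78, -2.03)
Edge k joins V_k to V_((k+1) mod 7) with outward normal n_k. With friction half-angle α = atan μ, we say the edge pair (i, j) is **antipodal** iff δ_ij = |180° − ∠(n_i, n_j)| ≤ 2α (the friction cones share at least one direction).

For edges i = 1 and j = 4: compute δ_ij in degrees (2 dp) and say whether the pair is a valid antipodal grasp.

α = atan 0.8 = 38.66°;  2α = 77.32°
edge 1: e_1 = (-1.92, -0.72);  n_1 = (-0.3511, +0.9363)
edge 4: e_4 = (+1.61, -0.09);  n_4 = (-0.0558, -0.9984)
∠(n_1, n_4) = 156.24°
δ = |180° − 156.24°| = 23.76°
23.76° ≤ 2α = 77.32°  →  valid

δ = 23.76°, valid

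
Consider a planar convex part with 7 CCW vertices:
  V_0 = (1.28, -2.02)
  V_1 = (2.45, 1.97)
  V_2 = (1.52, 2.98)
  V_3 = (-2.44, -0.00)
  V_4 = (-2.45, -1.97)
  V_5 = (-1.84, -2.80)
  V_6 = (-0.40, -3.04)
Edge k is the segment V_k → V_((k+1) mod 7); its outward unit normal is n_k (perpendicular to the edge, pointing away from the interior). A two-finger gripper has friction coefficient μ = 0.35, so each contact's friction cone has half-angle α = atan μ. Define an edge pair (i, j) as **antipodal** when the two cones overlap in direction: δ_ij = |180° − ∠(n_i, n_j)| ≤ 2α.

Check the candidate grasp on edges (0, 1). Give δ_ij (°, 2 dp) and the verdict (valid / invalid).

α = atan 0.35 = 19.29°;  2α = 38.58°
edge 0: e_0 = (+1.17, +3.99);  n_0 = (+0.9596, -0.2814)
edge 1: e_1 = (-0.93, +1.01);  n_1 = (+0.7356, +0.6774)
∠(n_0, n_1) = 58.98°
δ = |180° − 58.98°| = 121.02°
121.02° > 2α = 38.58°  →  invalid

δ = 121.02°, invalid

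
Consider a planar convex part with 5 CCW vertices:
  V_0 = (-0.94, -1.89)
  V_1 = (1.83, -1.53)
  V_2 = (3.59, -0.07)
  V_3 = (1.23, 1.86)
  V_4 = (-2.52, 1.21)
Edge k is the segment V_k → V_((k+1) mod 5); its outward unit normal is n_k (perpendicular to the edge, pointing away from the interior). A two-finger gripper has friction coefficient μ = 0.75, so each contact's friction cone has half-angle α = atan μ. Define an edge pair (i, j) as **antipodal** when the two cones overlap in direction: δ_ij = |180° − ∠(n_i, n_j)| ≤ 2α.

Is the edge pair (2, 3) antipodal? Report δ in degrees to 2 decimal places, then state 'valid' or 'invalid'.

α = atan 0.75 = 36.87°;  2α = 73.74°
edge 2: e_2 = (-2.36, +1.93);  n_2 = (+0.6331, +0.7741)
edge 3: e_3 = (-3.75, -0.65);  n_3 = (-0.1708, +0.9853)
∠(n_2, n_3) = 49.11°
δ = |180° − 49.11°| = 130.89°
130.89° > 2α = 73.74°  →  invalid

δ = 130.89°, invalid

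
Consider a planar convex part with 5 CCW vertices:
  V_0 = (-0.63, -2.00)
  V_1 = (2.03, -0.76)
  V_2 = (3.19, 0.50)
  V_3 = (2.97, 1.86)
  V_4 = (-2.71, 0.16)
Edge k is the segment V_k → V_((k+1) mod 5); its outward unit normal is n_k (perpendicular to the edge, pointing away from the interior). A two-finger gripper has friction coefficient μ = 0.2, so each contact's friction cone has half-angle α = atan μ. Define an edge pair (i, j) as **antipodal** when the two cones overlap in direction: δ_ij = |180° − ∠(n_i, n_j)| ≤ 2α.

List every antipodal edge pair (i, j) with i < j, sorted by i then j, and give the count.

α = atan 0.2 = 11.31°;  2α = 22.62°
n_0 = (+0.4225, -0.9064)
n_1 = (+0.7357, -0.6773)
n_2 = (+0.9872, +0.1597)
n_3 = (-0.2867, +0.9580)
n_4 = (-0.7203, -0.6936)
  (0,1): δ = 157.63°  ·
  (0,2): δ = 105.80°  ·
  (0,3): δ = 8.33°  ✓
  (0,4): δ = 108.93°  ·
  (1,2): δ = 128.18°  ·
  (1,3): δ = 30.70°  ·
  (1,4): δ = 86.55°  ·
  (2,3): δ = 82.53°  ·
  (2,4): δ = 34.73°  ·
  (3,4): δ = 62.74°  ·
antipodal pairs: 1

count = 1; pairs: (0,3)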